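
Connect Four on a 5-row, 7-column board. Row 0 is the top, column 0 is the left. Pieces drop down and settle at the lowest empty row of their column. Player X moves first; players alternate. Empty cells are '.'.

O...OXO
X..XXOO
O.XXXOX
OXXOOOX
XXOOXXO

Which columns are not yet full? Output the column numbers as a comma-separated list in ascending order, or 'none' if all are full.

Answer: 1,2,3

Derivation:
col 0: top cell = 'O' → FULL
col 1: top cell = '.' → open
col 2: top cell = '.' → open
col 3: top cell = '.' → open
col 4: top cell = 'O' → FULL
col 5: top cell = 'X' → FULL
col 6: top cell = 'O' → FULL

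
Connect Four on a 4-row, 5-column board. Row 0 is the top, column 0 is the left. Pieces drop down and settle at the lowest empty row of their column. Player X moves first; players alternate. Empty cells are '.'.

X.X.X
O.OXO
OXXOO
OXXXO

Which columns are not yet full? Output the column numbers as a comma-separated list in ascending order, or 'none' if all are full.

Answer: 1,3

Derivation:
col 0: top cell = 'X' → FULL
col 1: top cell = '.' → open
col 2: top cell = 'X' → FULL
col 3: top cell = '.' → open
col 4: top cell = 'X' → FULL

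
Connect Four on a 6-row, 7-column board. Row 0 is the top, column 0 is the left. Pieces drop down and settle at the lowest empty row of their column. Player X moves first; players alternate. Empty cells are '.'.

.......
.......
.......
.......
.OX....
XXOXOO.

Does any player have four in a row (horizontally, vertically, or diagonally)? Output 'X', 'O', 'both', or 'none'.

none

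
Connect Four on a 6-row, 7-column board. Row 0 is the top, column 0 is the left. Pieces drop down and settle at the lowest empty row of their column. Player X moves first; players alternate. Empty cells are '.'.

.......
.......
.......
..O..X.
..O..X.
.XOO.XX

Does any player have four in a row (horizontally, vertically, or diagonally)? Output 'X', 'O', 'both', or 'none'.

none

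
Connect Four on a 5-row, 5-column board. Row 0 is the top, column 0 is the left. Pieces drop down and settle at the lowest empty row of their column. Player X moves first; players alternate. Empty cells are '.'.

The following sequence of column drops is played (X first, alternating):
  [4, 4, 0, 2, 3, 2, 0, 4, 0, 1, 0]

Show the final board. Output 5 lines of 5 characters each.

Answer: .....
X....
X...O
X.O.O
XOOXX

Derivation:
Move 1: X drops in col 4, lands at row 4
Move 2: O drops in col 4, lands at row 3
Move 3: X drops in col 0, lands at row 4
Move 4: O drops in col 2, lands at row 4
Move 5: X drops in col 3, lands at row 4
Move 6: O drops in col 2, lands at row 3
Move 7: X drops in col 0, lands at row 3
Move 8: O drops in col 4, lands at row 2
Move 9: X drops in col 0, lands at row 2
Move 10: O drops in col 1, lands at row 4
Move 11: X drops in col 0, lands at row 1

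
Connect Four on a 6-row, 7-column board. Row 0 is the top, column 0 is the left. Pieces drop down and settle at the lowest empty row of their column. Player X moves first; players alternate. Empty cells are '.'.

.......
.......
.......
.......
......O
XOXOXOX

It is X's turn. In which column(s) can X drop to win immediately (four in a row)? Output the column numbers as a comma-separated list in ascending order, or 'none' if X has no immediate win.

col 0: drop X → no win
col 1: drop X → no win
col 2: drop X → no win
col 3: drop X → no win
col 4: drop X → no win
col 5: drop X → no win
col 6: drop X → no win

Answer: none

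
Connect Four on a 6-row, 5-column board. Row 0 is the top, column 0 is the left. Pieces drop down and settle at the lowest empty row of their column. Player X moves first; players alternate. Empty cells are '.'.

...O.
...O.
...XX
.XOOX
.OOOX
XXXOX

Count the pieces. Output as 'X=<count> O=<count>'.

X=9 O=8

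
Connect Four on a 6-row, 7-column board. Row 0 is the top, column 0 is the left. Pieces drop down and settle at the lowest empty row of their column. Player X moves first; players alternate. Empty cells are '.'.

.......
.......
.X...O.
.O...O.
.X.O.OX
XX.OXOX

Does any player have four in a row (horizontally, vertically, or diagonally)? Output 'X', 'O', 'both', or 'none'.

O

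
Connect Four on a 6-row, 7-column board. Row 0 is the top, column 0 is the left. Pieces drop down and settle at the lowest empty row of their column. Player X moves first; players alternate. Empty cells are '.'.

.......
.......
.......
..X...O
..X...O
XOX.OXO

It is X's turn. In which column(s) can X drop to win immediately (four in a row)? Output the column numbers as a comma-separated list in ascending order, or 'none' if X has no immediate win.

Answer: 2

Derivation:
col 0: drop X → no win
col 1: drop X → no win
col 2: drop X → WIN!
col 3: drop X → no win
col 4: drop X → no win
col 5: drop X → no win
col 6: drop X → no win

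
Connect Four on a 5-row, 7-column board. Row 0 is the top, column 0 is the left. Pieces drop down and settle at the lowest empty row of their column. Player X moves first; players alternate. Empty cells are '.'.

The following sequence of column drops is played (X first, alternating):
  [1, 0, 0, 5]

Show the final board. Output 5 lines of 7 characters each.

Answer: .......
.......
.......
X......
OX...O.

Derivation:
Move 1: X drops in col 1, lands at row 4
Move 2: O drops in col 0, lands at row 4
Move 3: X drops in col 0, lands at row 3
Move 4: O drops in col 5, lands at row 4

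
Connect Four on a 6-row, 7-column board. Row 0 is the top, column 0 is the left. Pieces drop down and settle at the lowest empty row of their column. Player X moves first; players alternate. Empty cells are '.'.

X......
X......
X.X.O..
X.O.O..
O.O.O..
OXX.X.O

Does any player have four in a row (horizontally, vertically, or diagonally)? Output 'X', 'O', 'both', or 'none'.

X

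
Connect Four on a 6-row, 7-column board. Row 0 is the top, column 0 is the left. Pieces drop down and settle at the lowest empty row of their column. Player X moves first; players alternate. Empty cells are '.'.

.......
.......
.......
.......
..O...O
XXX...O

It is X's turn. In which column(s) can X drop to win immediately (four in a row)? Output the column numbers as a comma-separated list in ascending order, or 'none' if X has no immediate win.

col 0: drop X → no win
col 1: drop X → no win
col 2: drop X → no win
col 3: drop X → WIN!
col 4: drop X → no win
col 5: drop X → no win
col 6: drop X → no win

Answer: 3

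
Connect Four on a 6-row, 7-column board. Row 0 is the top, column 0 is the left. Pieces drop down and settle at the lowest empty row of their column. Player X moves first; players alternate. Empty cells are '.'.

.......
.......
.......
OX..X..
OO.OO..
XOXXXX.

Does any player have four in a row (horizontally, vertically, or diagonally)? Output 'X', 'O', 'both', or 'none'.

X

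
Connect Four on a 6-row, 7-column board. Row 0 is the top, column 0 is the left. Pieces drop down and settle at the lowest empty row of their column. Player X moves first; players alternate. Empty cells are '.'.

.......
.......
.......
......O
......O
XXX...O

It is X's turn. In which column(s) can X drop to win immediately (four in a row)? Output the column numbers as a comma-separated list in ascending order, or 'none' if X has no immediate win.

col 0: drop X → no win
col 1: drop X → no win
col 2: drop X → no win
col 3: drop X → WIN!
col 4: drop X → no win
col 5: drop X → no win
col 6: drop X → no win

Answer: 3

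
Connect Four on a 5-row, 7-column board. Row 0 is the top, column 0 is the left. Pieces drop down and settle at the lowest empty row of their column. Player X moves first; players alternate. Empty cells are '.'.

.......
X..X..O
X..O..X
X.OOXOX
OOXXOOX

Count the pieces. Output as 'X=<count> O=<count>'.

X=10 O=9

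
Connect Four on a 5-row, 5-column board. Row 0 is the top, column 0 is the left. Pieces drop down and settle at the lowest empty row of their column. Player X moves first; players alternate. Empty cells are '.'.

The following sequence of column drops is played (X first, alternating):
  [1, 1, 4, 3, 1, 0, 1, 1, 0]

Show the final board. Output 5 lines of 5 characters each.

Move 1: X drops in col 1, lands at row 4
Move 2: O drops in col 1, lands at row 3
Move 3: X drops in col 4, lands at row 4
Move 4: O drops in col 3, lands at row 4
Move 5: X drops in col 1, lands at row 2
Move 6: O drops in col 0, lands at row 4
Move 7: X drops in col 1, lands at row 1
Move 8: O drops in col 1, lands at row 0
Move 9: X drops in col 0, lands at row 3

Answer: .O...
.X...
.X...
XO...
OX.OX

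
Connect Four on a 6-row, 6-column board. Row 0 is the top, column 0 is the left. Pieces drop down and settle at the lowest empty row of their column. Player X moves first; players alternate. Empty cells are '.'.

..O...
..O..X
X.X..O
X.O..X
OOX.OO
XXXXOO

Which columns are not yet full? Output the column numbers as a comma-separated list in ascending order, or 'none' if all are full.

col 0: top cell = '.' → open
col 1: top cell = '.' → open
col 2: top cell = 'O' → FULL
col 3: top cell = '.' → open
col 4: top cell = '.' → open
col 5: top cell = '.' → open

Answer: 0,1,3,4,5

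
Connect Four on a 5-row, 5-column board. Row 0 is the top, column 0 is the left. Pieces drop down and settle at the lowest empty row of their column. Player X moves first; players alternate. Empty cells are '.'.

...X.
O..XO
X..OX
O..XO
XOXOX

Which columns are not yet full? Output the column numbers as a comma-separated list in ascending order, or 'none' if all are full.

Answer: 0,1,2,4

Derivation:
col 0: top cell = '.' → open
col 1: top cell = '.' → open
col 2: top cell = '.' → open
col 3: top cell = 'X' → FULL
col 4: top cell = '.' → open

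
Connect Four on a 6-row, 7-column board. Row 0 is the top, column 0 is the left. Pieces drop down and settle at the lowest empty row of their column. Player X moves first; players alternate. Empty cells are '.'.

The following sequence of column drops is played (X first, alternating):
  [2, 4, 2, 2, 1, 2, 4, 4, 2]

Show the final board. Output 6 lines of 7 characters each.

Move 1: X drops in col 2, lands at row 5
Move 2: O drops in col 4, lands at row 5
Move 3: X drops in col 2, lands at row 4
Move 4: O drops in col 2, lands at row 3
Move 5: X drops in col 1, lands at row 5
Move 6: O drops in col 2, lands at row 2
Move 7: X drops in col 4, lands at row 4
Move 8: O drops in col 4, lands at row 3
Move 9: X drops in col 2, lands at row 1

Answer: .......
..X....
..O....
..O.O..
..X.X..
.XX.O..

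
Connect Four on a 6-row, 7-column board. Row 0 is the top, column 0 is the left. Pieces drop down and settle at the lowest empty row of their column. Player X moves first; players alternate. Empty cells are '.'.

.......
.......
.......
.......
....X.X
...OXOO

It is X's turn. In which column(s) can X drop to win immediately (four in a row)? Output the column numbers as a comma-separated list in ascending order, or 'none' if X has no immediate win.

col 0: drop X → no win
col 1: drop X → no win
col 2: drop X → no win
col 3: drop X → no win
col 4: drop X → no win
col 5: drop X → no win
col 6: drop X → no win

Answer: none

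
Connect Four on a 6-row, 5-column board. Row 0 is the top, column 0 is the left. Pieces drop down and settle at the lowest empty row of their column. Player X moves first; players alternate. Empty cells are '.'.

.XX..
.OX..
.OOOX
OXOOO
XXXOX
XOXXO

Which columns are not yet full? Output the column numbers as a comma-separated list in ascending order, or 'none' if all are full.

Answer: 0,3,4

Derivation:
col 0: top cell = '.' → open
col 1: top cell = 'X' → FULL
col 2: top cell = 'X' → FULL
col 3: top cell = '.' → open
col 4: top cell = '.' → open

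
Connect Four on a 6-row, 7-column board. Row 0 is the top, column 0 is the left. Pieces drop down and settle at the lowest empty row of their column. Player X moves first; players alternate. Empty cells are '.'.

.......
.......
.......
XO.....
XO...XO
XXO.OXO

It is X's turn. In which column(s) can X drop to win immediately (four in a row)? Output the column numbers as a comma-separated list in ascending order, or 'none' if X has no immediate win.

col 0: drop X → WIN!
col 1: drop X → no win
col 2: drop X → no win
col 3: drop X → no win
col 4: drop X → no win
col 5: drop X → no win
col 6: drop X → no win

Answer: 0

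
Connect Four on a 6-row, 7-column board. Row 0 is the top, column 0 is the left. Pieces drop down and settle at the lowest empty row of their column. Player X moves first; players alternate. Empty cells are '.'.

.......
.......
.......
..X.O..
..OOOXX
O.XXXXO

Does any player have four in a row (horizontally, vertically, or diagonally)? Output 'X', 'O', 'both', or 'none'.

X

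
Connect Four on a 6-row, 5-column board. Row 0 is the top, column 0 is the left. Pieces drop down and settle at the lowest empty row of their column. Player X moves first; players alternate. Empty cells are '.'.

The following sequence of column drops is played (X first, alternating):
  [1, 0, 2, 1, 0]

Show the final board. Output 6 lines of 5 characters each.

Move 1: X drops in col 1, lands at row 5
Move 2: O drops in col 0, lands at row 5
Move 3: X drops in col 2, lands at row 5
Move 4: O drops in col 1, lands at row 4
Move 5: X drops in col 0, lands at row 4

Answer: .....
.....
.....
.....
XO...
OXX..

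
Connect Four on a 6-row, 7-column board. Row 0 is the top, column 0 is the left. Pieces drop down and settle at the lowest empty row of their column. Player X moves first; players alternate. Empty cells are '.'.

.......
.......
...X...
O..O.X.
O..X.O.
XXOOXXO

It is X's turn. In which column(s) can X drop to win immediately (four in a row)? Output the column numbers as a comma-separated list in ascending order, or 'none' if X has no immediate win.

col 0: drop X → no win
col 1: drop X → no win
col 2: drop X → no win
col 3: drop X → no win
col 4: drop X → no win
col 5: drop X → no win
col 6: drop X → no win

Answer: none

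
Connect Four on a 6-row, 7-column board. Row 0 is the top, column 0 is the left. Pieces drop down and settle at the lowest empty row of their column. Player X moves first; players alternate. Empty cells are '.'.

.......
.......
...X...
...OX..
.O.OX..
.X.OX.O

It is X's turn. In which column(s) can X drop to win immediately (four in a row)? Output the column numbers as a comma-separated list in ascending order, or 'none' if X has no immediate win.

Answer: 4

Derivation:
col 0: drop X → no win
col 1: drop X → no win
col 2: drop X → no win
col 3: drop X → no win
col 4: drop X → WIN!
col 5: drop X → no win
col 6: drop X → no win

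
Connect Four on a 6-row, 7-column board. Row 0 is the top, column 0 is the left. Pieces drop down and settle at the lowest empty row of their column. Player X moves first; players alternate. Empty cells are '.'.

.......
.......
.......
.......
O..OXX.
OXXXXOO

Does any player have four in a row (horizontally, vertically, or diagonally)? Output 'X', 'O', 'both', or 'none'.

X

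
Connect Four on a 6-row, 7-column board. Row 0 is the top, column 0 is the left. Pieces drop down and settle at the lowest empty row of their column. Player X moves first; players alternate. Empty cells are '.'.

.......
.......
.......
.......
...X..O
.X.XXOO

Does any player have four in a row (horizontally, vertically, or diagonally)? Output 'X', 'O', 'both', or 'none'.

none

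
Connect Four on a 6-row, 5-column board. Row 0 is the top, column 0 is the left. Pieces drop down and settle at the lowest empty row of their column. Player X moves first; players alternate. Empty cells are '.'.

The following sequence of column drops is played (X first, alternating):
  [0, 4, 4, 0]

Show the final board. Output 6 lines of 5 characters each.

Move 1: X drops in col 0, lands at row 5
Move 2: O drops in col 4, lands at row 5
Move 3: X drops in col 4, lands at row 4
Move 4: O drops in col 0, lands at row 4

Answer: .....
.....
.....
.....
O...X
X...O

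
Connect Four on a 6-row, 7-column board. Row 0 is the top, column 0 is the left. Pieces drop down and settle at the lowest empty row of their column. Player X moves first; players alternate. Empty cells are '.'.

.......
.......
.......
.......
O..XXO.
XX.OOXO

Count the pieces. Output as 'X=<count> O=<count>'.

X=5 O=5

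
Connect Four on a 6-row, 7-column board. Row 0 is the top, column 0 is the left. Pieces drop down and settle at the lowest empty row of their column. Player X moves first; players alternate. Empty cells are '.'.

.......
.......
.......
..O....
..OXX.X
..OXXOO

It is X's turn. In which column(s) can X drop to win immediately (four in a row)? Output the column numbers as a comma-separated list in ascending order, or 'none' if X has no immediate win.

Answer: 5

Derivation:
col 0: drop X → no win
col 1: drop X → no win
col 2: drop X → no win
col 3: drop X → no win
col 4: drop X → no win
col 5: drop X → WIN!
col 6: drop X → no win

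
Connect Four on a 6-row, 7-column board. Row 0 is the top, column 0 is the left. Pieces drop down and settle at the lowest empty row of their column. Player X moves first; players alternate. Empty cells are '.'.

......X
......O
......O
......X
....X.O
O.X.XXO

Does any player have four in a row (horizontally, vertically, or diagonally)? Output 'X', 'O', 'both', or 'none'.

none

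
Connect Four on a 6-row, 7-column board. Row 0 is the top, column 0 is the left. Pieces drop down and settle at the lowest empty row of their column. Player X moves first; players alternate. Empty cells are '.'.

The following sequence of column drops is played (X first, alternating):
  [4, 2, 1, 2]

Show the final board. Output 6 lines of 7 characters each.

Answer: .......
.......
.......
.......
..O....
.XO.X..

Derivation:
Move 1: X drops in col 4, lands at row 5
Move 2: O drops in col 2, lands at row 5
Move 3: X drops in col 1, lands at row 5
Move 4: O drops in col 2, lands at row 4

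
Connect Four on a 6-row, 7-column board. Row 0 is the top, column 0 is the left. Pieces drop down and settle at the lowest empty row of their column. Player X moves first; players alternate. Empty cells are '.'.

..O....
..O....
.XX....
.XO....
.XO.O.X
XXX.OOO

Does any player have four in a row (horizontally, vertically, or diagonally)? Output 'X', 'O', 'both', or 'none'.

X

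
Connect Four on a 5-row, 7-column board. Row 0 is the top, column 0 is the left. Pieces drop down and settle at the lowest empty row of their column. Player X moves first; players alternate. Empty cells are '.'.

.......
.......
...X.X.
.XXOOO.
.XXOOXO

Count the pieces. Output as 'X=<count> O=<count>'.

X=7 O=6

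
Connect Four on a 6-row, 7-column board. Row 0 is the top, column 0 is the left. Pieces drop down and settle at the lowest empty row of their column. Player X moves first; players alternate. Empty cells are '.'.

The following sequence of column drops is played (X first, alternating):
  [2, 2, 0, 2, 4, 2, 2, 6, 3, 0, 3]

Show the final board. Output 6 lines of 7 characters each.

Move 1: X drops in col 2, lands at row 5
Move 2: O drops in col 2, lands at row 4
Move 3: X drops in col 0, lands at row 5
Move 4: O drops in col 2, lands at row 3
Move 5: X drops in col 4, lands at row 5
Move 6: O drops in col 2, lands at row 2
Move 7: X drops in col 2, lands at row 1
Move 8: O drops in col 6, lands at row 5
Move 9: X drops in col 3, lands at row 5
Move 10: O drops in col 0, lands at row 4
Move 11: X drops in col 3, lands at row 4

Answer: .......
..X....
..O....
..O....
O.OX...
X.XXX.O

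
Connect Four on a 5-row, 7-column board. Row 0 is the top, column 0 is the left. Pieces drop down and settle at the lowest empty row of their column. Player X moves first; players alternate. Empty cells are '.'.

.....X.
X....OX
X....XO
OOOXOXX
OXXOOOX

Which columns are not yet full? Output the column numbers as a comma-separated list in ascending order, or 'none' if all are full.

Answer: 0,1,2,3,4,6

Derivation:
col 0: top cell = '.' → open
col 1: top cell = '.' → open
col 2: top cell = '.' → open
col 3: top cell = '.' → open
col 4: top cell = '.' → open
col 5: top cell = 'X' → FULL
col 6: top cell = '.' → open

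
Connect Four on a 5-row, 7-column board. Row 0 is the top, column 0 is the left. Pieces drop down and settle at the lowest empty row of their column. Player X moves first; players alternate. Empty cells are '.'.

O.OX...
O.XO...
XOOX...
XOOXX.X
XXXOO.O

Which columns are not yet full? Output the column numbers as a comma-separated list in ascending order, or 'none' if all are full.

col 0: top cell = 'O' → FULL
col 1: top cell = '.' → open
col 2: top cell = 'O' → FULL
col 3: top cell = 'X' → FULL
col 4: top cell = '.' → open
col 5: top cell = '.' → open
col 6: top cell = '.' → open

Answer: 1,4,5,6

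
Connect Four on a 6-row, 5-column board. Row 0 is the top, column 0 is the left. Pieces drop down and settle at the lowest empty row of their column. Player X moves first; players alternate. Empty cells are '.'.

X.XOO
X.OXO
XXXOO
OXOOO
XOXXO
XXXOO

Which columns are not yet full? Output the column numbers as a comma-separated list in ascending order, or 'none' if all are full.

col 0: top cell = 'X' → FULL
col 1: top cell = '.' → open
col 2: top cell = 'X' → FULL
col 3: top cell = 'O' → FULL
col 4: top cell = 'O' → FULL

Answer: 1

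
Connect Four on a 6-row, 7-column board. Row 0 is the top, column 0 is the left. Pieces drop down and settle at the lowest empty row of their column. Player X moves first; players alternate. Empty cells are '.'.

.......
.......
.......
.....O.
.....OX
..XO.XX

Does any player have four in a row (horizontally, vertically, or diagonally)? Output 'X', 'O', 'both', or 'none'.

none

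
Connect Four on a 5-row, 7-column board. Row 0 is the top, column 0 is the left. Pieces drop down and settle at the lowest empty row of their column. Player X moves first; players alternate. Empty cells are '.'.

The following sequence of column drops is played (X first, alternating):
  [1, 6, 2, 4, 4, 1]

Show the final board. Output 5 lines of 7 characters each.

Answer: .......
.......
.......
.O..X..
.XX.O.O

Derivation:
Move 1: X drops in col 1, lands at row 4
Move 2: O drops in col 6, lands at row 4
Move 3: X drops in col 2, lands at row 4
Move 4: O drops in col 4, lands at row 4
Move 5: X drops in col 4, lands at row 3
Move 6: O drops in col 1, lands at row 3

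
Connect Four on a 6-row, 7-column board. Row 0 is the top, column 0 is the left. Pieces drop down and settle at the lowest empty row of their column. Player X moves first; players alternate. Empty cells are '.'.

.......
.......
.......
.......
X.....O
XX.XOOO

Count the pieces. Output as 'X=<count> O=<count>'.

X=4 O=4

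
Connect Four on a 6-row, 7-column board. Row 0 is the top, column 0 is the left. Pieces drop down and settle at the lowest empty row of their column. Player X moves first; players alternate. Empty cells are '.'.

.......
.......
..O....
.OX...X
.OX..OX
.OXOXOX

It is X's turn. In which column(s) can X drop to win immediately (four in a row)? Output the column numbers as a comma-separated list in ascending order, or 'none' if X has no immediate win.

col 0: drop X → no win
col 1: drop X → no win
col 2: drop X → no win
col 3: drop X → no win
col 4: drop X → no win
col 5: drop X → no win
col 6: drop X → WIN!

Answer: 6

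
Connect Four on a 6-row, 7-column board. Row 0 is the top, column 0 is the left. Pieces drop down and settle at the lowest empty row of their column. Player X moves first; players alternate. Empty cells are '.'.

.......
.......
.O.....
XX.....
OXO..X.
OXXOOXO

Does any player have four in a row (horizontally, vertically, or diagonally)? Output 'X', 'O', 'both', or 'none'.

none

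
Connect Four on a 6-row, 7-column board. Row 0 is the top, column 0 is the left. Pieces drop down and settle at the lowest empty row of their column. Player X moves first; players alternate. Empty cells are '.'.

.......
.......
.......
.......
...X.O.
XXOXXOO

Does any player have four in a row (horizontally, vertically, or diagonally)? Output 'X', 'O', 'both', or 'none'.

none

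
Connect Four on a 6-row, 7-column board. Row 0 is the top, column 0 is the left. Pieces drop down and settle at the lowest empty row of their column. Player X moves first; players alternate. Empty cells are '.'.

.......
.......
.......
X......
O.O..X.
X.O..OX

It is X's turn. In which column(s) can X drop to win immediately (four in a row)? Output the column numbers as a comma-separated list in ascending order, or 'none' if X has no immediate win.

Answer: none

Derivation:
col 0: drop X → no win
col 1: drop X → no win
col 2: drop X → no win
col 3: drop X → no win
col 4: drop X → no win
col 5: drop X → no win
col 6: drop X → no win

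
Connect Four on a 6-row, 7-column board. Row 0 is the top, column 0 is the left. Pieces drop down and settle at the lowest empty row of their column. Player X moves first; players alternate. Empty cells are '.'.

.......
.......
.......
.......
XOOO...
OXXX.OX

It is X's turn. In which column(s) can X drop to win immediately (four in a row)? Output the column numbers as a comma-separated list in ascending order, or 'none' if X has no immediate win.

Answer: 4

Derivation:
col 0: drop X → no win
col 1: drop X → no win
col 2: drop X → no win
col 3: drop X → no win
col 4: drop X → WIN!
col 5: drop X → no win
col 6: drop X → no win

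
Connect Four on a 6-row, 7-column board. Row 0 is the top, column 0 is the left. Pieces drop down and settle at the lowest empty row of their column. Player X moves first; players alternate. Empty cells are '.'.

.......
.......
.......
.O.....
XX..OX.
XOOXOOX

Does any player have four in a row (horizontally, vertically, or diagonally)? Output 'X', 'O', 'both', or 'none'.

none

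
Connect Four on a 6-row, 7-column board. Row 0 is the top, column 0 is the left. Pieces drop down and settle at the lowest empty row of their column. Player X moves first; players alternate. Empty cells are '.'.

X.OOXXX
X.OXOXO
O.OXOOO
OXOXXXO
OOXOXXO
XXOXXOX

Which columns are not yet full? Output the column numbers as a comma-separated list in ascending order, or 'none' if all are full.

Answer: 1

Derivation:
col 0: top cell = 'X' → FULL
col 1: top cell = '.' → open
col 2: top cell = 'O' → FULL
col 3: top cell = 'O' → FULL
col 4: top cell = 'X' → FULL
col 5: top cell = 'X' → FULL
col 6: top cell = 'X' → FULL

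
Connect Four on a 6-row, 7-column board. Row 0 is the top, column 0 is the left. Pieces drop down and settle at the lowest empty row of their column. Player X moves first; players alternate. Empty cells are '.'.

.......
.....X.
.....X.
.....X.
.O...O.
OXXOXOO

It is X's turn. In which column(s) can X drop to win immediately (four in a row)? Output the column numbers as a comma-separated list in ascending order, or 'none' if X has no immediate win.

Answer: 5

Derivation:
col 0: drop X → no win
col 1: drop X → no win
col 2: drop X → no win
col 3: drop X → no win
col 4: drop X → no win
col 5: drop X → WIN!
col 6: drop X → no win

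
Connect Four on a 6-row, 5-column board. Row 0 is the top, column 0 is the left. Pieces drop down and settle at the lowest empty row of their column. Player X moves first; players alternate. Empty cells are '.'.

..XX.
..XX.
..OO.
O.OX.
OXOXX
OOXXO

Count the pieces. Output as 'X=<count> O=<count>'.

X=10 O=9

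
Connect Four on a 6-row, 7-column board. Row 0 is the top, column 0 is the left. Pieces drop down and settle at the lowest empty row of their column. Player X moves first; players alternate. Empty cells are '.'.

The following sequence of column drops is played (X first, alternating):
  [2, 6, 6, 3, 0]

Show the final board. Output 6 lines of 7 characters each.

Answer: .......
.......
.......
.......
......X
X.XO..O

Derivation:
Move 1: X drops in col 2, lands at row 5
Move 2: O drops in col 6, lands at row 5
Move 3: X drops in col 6, lands at row 4
Move 4: O drops in col 3, lands at row 5
Move 5: X drops in col 0, lands at row 5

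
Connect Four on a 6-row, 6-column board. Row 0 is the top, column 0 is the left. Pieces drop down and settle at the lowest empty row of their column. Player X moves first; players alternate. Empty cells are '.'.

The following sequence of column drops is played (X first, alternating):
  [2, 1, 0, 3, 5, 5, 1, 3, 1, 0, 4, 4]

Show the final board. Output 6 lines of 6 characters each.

Answer: ......
......
......
.X....
OX.OOO
XOXOXX

Derivation:
Move 1: X drops in col 2, lands at row 5
Move 2: O drops in col 1, lands at row 5
Move 3: X drops in col 0, lands at row 5
Move 4: O drops in col 3, lands at row 5
Move 5: X drops in col 5, lands at row 5
Move 6: O drops in col 5, lands at row 4
Move 7: X drops in col 1, lands at row 4
Move 8: O drops in col 3, lands at row 4
Move 9: X drops in col 1, lands at row 3
Move 10: O drops in col 0, lands at row 4
Move 11: X drops in col 4, lands at row 5
Move 12: O drops in col 4, lands at row 4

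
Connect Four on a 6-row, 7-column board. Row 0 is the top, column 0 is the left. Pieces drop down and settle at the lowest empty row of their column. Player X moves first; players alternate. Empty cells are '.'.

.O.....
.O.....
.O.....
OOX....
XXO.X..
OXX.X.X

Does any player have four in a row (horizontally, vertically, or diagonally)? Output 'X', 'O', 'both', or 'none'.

O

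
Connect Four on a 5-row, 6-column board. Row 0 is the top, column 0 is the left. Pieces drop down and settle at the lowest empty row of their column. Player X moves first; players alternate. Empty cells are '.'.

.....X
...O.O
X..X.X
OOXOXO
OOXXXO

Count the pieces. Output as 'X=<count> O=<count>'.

X=9 O=9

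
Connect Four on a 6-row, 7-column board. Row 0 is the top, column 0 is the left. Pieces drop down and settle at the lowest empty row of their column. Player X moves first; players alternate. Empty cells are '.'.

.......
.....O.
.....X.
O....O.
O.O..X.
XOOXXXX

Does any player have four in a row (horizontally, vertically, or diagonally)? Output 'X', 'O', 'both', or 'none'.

X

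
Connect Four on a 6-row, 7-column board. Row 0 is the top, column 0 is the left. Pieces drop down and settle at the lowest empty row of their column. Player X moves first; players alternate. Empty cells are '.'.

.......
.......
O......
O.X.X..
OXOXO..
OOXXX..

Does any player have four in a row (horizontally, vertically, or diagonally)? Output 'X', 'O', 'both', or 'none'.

O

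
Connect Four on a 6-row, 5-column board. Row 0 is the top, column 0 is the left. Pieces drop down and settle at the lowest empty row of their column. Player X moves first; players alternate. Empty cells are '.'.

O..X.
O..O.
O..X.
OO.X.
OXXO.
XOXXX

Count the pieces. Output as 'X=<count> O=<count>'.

X=9 O=9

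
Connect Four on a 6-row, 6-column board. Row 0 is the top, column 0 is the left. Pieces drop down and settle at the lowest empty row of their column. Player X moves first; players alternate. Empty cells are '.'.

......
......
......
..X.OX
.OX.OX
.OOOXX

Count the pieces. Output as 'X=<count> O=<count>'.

X=6 O=6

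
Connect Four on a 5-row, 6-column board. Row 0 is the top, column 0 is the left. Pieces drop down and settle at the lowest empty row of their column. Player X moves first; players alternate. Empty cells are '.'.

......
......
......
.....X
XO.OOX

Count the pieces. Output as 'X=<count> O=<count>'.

X=3 O=3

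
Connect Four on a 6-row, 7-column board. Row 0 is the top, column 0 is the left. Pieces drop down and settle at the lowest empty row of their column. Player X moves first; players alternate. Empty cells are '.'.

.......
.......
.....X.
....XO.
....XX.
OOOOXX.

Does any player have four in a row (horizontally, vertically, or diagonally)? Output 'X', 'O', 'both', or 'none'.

O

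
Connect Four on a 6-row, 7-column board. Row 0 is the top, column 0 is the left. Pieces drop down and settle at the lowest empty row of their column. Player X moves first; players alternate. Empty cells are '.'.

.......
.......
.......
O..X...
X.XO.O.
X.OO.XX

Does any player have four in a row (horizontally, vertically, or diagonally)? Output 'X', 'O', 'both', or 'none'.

none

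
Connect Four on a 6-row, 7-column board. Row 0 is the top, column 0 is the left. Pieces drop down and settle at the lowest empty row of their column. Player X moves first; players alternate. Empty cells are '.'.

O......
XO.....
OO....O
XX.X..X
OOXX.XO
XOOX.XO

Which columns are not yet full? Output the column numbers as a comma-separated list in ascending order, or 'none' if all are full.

Answer: 1,2,3,4,5,6

Derivation:
col 0: top cell = 'O' → FULL
col 1: top cell = '.' → open
col 2: top cell = '.' → open
col 3: top cell = '.' → open
col 4: top cell = '.' → open
col 5: top cell = '.' → open
col 6: top cell = '.' → open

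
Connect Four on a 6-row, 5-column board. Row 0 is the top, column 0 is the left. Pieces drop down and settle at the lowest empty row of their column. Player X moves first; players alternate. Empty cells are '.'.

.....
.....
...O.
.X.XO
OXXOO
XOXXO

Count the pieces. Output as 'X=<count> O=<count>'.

X=7 O=7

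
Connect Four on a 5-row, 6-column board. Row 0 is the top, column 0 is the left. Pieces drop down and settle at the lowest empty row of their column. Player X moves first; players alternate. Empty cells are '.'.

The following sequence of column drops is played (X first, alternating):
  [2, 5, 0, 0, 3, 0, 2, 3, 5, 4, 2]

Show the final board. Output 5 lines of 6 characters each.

Answer: ......
......
O.X...
O.XO.X
X.XXOO

Derivation:
Move 1: X drops in col 2, lands at row 4
Move 2: O drops in col 5, lands at row 4
Move 3: X drops in col 0, lands at row 4
Move 4: O drops in col 0, lands at row 3
Move 5: X drops in col 3, lands at row 4
Move 6: O drops in col 0, lands at row 2
Move 7: X drops in col 2, lands at row 3
Move 8: O drops in col 3, lands at row 3
Move 9: X drops in col 5, lands at row 3
Move 10: O drops in col 4, lands at row 4
Move 11: X drops in col 2, lands at row 2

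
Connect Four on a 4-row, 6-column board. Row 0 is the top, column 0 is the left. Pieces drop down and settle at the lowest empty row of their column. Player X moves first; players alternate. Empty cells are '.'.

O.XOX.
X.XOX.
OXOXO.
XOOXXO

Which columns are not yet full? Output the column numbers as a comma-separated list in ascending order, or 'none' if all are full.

col 0: top cell = 'O' → FULL
col 1: top cell = '.' → open
col 2: top cell = 'X' → FULL
col 3: top cell = 'O' → FULL
col 4: top cell = 'X' → FULL
col 5: top cell = '.' → open

Answer: 1,5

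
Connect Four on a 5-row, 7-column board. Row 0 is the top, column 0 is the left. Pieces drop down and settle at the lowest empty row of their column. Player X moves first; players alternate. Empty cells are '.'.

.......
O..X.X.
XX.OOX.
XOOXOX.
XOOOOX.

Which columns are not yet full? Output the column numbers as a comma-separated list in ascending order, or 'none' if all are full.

col 0: top cell = '.' → open
col 1: top cell = '.' → open
col 2: top cell = '.' → open
col 3: top cell = '.' → open
col 4: top cell = '.' → open
col 5: top cell = '.' → open
col 6: top cell = '.' → open

Answer: 0,1,2,3,4,5,6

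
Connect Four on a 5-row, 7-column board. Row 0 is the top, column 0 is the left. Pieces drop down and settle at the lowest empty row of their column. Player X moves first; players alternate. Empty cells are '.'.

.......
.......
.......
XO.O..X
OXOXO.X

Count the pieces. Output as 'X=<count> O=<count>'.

X=5 O=5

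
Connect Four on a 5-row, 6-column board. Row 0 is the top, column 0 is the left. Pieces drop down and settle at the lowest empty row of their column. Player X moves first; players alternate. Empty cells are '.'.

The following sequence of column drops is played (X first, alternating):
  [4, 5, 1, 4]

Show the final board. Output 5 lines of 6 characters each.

Answer: ......
......
......
....O.
.X..XO

Derivation:
Move 1: X drops in col 4, lands at row 4
Move 2: O drops in col 5, lands at row 4
Move 3: X drops in col 1, lands at row 4
Move 4: O drops in col 4, lands at row 3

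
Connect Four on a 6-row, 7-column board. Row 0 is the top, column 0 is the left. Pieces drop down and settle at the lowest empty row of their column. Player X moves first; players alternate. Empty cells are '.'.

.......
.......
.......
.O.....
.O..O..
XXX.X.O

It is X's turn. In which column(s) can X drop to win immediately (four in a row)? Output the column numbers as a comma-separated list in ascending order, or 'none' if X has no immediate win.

col 0: drop X → no win
col 1: drop X → no win
col 2: drop X → no win
col 3: drop X → WIN!
col 4: drop X → no win
col 5: drop X → no win
col 6: drop X → no win

Answer: 3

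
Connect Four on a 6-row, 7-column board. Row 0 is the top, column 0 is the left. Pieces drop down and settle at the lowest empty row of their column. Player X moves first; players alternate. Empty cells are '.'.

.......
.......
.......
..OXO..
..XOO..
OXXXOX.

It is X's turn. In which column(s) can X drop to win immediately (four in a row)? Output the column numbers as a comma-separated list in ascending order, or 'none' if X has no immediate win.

Answer: 4

Derivation:
col 0: drop X → no win
col 1: drop X → no win
col 2: drop X → no win
col 3: drop X → no win
col 4: drop X → WIN!
col 5: drop X → no win
col 6: drop X → no win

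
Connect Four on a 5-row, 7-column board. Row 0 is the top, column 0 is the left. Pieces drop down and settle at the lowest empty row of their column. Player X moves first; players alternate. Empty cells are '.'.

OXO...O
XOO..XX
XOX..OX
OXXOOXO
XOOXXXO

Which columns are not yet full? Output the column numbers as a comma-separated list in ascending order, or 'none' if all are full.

col 0: top cell = 'O' → FULL
col 1: top cell = 'X' → FULL
col 2: top cell = 'O' → FULL
col 3: top cell = '.' → open
col 4: top cell = '.' → open
col 5: top cell = '.' → open
col 6: top cell = 'O' → FULL

Answer: 3,4,5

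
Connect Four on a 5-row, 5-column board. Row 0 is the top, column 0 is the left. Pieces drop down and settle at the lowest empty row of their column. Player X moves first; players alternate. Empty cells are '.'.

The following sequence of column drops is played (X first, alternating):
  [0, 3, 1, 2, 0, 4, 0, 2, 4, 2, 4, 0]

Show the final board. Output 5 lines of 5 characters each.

Move 1: X drops in col 0, lands at row 4
Move 2: O drops in col 3, lands at row 4
Move 3: X drops in col 1, lands at row 4
Move 4: O drops in col 2, lands at row 4
Move 5: X drops in col 0, lands at row 3
Move 6: O drops in col 4, lands at row 4
Move 7: X drops in col 0, lands at row 2
Move 8: O drops in col 2, lands at row 3
Move 9: X drops in col 4, lands at row 3
Move 10: O drops in col 2, lands at row 2
Move 11: X drops in col 4, lands at row 2
Move 12: O drops in col 0, lands at row 1

Answer: .....
O....
X.O.X
X.O.X
XXOOO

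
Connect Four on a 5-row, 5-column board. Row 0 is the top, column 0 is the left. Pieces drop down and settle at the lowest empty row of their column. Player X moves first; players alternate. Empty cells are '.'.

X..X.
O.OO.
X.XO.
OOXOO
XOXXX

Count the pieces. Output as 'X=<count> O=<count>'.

X=9 O=9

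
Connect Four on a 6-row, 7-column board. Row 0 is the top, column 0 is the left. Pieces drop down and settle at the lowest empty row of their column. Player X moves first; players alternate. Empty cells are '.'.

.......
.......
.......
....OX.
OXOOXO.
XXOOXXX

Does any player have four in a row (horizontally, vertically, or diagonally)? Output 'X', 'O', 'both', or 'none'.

none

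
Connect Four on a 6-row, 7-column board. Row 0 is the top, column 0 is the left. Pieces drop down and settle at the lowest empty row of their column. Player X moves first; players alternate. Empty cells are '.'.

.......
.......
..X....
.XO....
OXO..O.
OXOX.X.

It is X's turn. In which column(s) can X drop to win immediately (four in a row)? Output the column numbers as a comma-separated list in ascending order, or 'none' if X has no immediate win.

col 0: drop X → no win
col 1: drop X → WIN!
col 2: drop X → no win
col 3: drop X → no win
col 4: drop X → no win
col 5: drop X → no win
col 6: drop X → no win

Answer: 1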